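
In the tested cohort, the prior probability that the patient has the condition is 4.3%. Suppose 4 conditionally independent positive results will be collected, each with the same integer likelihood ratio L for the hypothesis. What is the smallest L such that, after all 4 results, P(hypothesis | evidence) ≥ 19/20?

5

Prior odds = 0.043/0.957 = 43/957.
Target odds = 0.95/0.05 = 19.
Need L⁴ ≥ 19 ÷ (43/957) = 18183/43.
4⁴ = 256 < 18183/43 ≤ 625 = 5⁴, so L = 5.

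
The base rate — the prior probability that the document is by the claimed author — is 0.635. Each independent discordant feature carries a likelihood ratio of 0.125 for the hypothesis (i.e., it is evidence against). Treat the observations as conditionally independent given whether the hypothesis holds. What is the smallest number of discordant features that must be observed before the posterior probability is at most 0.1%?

4

Prior odds = 0.635/0.365 = 127/73.
Likelihood ratio per discordant feature = 0.125.
Target posterior odds = 0.001/0.999 = 1/999.
Require 0.125ⁿ ≤ 1/999 ÷ (127/73) = 73/126873.
0.125³ = 0.001953125 is still above 73/126873 but 0.125⁴ = 1/4096 is at or below it, so n = 4.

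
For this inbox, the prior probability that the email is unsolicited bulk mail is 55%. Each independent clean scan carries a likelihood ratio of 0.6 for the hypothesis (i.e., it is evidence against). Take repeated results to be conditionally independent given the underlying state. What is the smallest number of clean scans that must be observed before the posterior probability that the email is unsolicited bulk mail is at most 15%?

Prior odds: 0.55 ÷ 0.45 = 11/9.
Likelihood ratio per clean scan = 0.6.
Target posterior odds = 0.15/0.85 = 3/17.
Require 0.6ⁿ ≤ 3/17 ÷ (11/9) = 27/187.
0.6³ = 0.216 is still above 27/187 but 0.6⁴ = 0.1296 is at or below it, so n = 4.

4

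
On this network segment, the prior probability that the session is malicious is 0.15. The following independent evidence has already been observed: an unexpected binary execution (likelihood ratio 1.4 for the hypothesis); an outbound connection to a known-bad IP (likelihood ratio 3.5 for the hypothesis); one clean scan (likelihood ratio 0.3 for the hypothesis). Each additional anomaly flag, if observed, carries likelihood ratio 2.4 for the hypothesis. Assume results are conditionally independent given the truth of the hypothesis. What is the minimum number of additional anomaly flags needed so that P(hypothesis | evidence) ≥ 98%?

6

Prior odds = 0.15/0.85 = 3/17.
Combined Bayes factor of the evidence already in hand = 1.4 × 3.5 × 0.3 = 1.47.
Odds after that evidence = (3/17) × 1.47 = 441/1700.
Target odds = 0.98/0.02 = 49.
Need 2.4ⁿ ≥ 49 ÷ (441/1700) = 1700/9.
2.4⁵ = 79.62624 falls short of 1700/9 but 2.4⁶ = 2985984/15625 reaches it, so n = 6.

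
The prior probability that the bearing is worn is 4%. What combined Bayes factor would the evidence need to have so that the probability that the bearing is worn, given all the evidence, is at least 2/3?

48

Prior odds = 0.04/0.96 = 1/24.
Target odds = (2/3)/(1/3) = 2.
Required Bayes factor = 2 ÷ (1/24) = 48.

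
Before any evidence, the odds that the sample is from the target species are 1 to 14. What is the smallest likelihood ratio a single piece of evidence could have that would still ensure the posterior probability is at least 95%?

266

Prior odds = 1/14.
Target odds = 0.95/0.05 = 19.
Required Bayes factor = 19 ÷ (1/14) = 266.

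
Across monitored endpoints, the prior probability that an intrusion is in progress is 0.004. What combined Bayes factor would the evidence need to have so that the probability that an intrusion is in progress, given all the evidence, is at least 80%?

996

Prior odds = 0.004/0.996 = 1/249.
Target odds = 0.8/0.2 = 4.
Required Bayes factor = 4 ÷ (1/249) = 996.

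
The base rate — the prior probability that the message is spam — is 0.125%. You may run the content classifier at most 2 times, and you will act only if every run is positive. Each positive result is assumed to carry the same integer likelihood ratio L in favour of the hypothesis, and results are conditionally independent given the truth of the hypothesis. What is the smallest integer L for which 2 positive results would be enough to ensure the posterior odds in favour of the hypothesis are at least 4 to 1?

57

Prior odds = 0.00125/0.99875 = 1/799.
Target odds = 4.
Need L² ≥ 4 ÷ (1/799) = 3196.
56² = 3136 < 3196 ≤ 3249 = 57², so L = 57.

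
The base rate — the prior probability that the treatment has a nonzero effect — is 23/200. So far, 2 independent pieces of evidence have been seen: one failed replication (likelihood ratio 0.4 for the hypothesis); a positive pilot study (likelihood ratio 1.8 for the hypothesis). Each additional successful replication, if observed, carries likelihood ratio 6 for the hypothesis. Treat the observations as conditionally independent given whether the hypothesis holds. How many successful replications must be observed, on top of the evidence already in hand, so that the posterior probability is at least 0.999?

6

Prior odds = 0.115/0.885 = 23/177.
Combined Bayes factor of the evidence already in hand = 0.4 × 1.8 = 0.72.
Odds after that evidence = (23/177) × 0.72 = 138/1475.
Target odds = 0.999/0.001 = 999.
Need 6ⁿ ≥ 999 ÷ (138/1475) = 491175/46.
6⁵ = 7776 falls short of 491175/46 but 6⁶ = 46656 reaches it, so n = 6.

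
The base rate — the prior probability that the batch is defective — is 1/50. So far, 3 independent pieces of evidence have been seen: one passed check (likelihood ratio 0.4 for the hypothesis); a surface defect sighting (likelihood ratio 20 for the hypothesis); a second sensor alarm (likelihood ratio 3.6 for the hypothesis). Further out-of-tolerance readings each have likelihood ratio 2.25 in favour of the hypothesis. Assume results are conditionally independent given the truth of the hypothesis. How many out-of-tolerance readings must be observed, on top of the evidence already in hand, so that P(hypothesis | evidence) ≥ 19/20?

5

Prior odds = 0.02/0.98 = 1/49.
Combined Bayes factor of the evidence already in hand = 0.4 × 20 × 3.6 = 28.8.
Odds after that evidence = (1/49) × 28.8 = 144/245.
Target odds = 0.95/0.05 = 19.
Need 2.25ⁿ ≥ 19 ÷ (144/245) = 4655/144.
2.25⁴ = 25.62890625 falls short of 4655/144 but 2.25⁵ = 59049/1024 reaches it, so n = 5.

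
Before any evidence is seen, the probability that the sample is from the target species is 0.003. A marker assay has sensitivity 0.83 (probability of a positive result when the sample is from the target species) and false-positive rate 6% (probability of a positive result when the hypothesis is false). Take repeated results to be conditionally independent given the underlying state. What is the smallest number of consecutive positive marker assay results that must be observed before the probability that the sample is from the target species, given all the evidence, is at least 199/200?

Prior odds = 0.003/0.997 = 3/997.
Likelihood ratio of a positive result = 0.83/0.06 = 83/6.
Target posterior odds = 0.995/0.005 = 199.
Need (3/997) × (83/6)ⁿ ≥ 199, i.e. (83/6)ⁿ ≥ 198403/3.
(83/6)⁴ = 47458321/1296 falls short of 198403/3 but (83/6)⁵ ≈506564 reaches it, so n = 5.

5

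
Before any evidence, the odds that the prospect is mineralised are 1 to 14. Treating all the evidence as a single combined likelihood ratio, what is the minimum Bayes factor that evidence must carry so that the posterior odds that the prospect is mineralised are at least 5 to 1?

Prior odds = 1/14.
Target odds = 5.
Required Bayes factor = 5 ÷ (1/14) = 70.

70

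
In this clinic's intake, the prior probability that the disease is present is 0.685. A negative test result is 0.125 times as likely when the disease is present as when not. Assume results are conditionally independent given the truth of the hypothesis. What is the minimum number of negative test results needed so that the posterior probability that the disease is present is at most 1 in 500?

4

Prior odds: 0.685 ÷ 0.315 = 137/63.
Likelihood ratio per negative test result = 0.125.
Target posterior odds = 0.002/0.998 = 1/499.
Require 0.125ⁿ ≤ 1/499 ÷ (137/63) = 63/68363.
0.125³ = 0.001953125 is still above 63/68363 but 0.125⁴ = 1/4096 is at or below it, so n = 4.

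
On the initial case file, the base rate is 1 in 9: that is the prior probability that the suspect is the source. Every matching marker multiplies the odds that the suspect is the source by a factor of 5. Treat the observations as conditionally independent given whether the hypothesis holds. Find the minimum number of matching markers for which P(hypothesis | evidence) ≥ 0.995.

Prior odds = (1/9)/(8/9) = 0.125.
Likelihood ratio per matching marker = 5.
Target posterior odds = 0.995/0.005 = 199.
Require 5ⁿ ≥ 199 ÷ 0.125 = 1592.
5⁴ = 625 falls short of 1592 but 5⁵ = 3125 reaches it, so n = 5.

5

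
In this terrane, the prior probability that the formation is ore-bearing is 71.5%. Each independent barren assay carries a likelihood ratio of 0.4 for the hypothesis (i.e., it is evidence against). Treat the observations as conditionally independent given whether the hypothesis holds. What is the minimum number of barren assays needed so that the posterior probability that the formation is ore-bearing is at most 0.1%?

Prior odds = 0.715/0.285 = 143/57.
Likelihood ratio per barren assay = 0.4.
Target posterior odds = 0.001/0.999 = 1/999.
Need (143/57) × 0.4ⁿ ≤ 1/999, i.e. 0.4ⁿ ≤ 19/47619.
0.4⁸ = 256/390625 is still above 19/47619 but 0.4⁹ = 512/1953125 is at or below it, so n = 9.

9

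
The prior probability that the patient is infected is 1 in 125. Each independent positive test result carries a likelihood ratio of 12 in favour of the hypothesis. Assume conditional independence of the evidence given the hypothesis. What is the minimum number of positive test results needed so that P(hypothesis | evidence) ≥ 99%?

Prior odds: 0.008 ÷ 0.992 = 1/124.
Likelihood ratio per positive test result = 12.
Target posterior odds = 0.99/0.01 = 99.
Need (1/124) × 12ⁿ ≥ 99, i.e. 12ⁿ ≥ 12276.
12³ = 1728 falls short of 12276 but 12⁴ = 20736 reaches it, so n = 4.

4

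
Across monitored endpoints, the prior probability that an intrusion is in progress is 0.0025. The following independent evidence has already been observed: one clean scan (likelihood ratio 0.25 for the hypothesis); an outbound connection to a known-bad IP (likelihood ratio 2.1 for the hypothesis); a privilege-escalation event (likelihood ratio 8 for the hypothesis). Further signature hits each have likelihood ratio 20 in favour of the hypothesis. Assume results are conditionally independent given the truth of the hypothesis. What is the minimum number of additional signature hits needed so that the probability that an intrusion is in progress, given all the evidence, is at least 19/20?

3

Prior odds = 0.0025/0.9975 = 1/399.
Combined Bayes factor of the evidence already in hand = 0.25 × 2.1 × 8 = 4.2.
Odds after that evidence = (1/399) × 4.2 = 1/95.
Target odds = 0.95/0.05 = 19.
Need 20ⁿ ≥ 19 ÷ (1/95) = 1805.
20² = 400 falls short of 1805 but 20³ = 8000 reaches it, so n = 3.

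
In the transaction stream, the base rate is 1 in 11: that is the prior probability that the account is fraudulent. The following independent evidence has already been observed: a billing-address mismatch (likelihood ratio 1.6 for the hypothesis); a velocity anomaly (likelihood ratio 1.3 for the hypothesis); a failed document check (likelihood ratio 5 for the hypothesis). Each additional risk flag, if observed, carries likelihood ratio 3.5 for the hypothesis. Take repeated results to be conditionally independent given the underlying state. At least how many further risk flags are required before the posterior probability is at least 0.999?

Prior odds = (1/11)/(10/11) = 0.1.
Combined Bayes factor of the evidence already in hand = 1.6 × 1.3 × 5 = 10.4.
Odds after that evidence = 0.1 × 10.4 = 1.04.
Target odds = 0.999/0.001 = 999.
Need 3.5ⁿ ≥ 999 ÷ 1.04 = 24975/26.
3.5⁵ = 525.21875 falls short of 24975/26 but 3.5⁶ = 1838.265625 reaches it, so n = 6.

6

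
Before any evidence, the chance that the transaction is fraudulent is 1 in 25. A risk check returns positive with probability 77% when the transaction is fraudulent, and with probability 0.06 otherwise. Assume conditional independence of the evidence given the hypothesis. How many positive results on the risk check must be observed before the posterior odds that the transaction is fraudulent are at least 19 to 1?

Prior odds: 0.04 ÷ 0.96 = 1/24.
Likelihood ratio of a positive result = 0.77/0.06 = 77/6.
Target odds = 19.
Need (1/24) × (77/6)ⁿ ≥ 19, i.e. (77/6)ⁿ ≥ 456.
(77/6)² = 5929/36 falls short of 456 but (77/6)³ = 456533/216 reaches it, so n = 3.

3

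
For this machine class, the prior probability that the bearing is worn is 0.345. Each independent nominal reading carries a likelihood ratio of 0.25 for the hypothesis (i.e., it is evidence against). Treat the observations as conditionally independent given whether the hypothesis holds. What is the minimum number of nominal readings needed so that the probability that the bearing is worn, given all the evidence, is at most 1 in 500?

5

Prior odds = 0.345/0.655 = 69/131.
Likelihood ratio per nominal reading = 0.25.
Target odds: 0.002 ÷ 0.998 = 1/499.
Need (69/131) × 0.25ⁿ ≤ 1/499, i.e. 0.25ⁿ ≤ 131/34431.
0.25⁴ = 0.00390625 is still above 131/34431 but 0.25⁵ = 1/1024 is at or below it, so n = 5.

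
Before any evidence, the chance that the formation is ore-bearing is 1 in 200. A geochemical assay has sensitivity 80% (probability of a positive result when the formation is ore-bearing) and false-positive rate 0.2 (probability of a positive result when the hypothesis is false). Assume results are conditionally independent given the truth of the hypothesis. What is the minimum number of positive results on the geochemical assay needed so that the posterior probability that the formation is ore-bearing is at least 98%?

Prior odds = 0.005/0.995 = 1/199.
Likelihood ratio of a positive result = 0.8/0.2 = 4.
Target posterior odds = 0.98/0.02 = 49.
Need (1/199) × 4ⁿ ≥ 49, i.e. 4ⁿ ≥ 9751.
4⁶ = 4096 falls short of 9751 but 4⁷ = 16384 reaches it, so n = 7.

7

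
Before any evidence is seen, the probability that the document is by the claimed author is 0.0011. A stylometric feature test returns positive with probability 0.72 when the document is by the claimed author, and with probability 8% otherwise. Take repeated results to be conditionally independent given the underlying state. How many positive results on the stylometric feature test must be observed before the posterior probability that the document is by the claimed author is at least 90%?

Prior odds: 0.0011 ÷ 0.9989 = 11/9989.
Likelihood ratio of a positive result = 0.72/0.08 = 9.
Target posterior odds = 0.9/0.1 = 9.
Require 9ⁿ ≥ 9 ÷ (11/9989) = 89901/11.
9⁴ = 6561 falls short of 89901/11 but 9⁵ = 59049 reaches it, so n = 5.

5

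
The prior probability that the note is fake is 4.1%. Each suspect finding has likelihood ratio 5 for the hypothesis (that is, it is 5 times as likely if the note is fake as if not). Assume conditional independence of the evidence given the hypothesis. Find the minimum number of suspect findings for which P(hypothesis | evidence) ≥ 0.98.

Prior odds: 0.041 ÷ 0.959 = 41/959.
Likelihood ratio per suspect finding = 5.
Target posterior odds = 0.98/0.02 = 49.
Need (41/959) × 5ⁿ ≥ 49, i.e. 5ⁿ ≥ 46991/41.
5⁴ = 625 falls short of 46991/41 but 5⁵ = 3125 reaches it, so n = 5.

5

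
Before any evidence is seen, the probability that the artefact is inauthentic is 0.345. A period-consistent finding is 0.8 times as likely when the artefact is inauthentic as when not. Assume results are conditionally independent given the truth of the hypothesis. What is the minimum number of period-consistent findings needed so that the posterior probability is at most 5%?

Prior odds: 0.345 ÷ 0.655 = 69/131.
Likelihood ratio per period-consistent finding = 0.8.
Target posterior odds = 0.05/0.95 = 1/19.
Need (69/131) × 0.8ⁿ ≤ 1/19, i.e. 0.8ⁿ ≤ 131/1311.
0.8¹⁰ = 1048576/9765625 is still above 131/1311 but 0.8¹¹ = 4194304/48828125 is at or below it, so n = 11.

11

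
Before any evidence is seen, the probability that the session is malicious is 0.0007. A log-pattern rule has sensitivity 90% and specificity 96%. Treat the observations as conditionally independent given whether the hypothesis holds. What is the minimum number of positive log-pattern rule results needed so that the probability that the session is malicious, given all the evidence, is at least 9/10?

Prior odds = 0.0007/0.9993 = 7/9993.
False-positive rate = 1 − 0.96 = 0.04; likelihood ratio of a positive = 0.9/0.04 = 22.5.
Target posterior odds = 0.9/0.1 = 9.
Require 22.5ⁿ ≥ 9 ÷ (7/9993) = 89937/7.
22.5³ = 11390.625 falls short of 89937/7 but 22.5⁴ = 256289.0625 reaches it, so n = 4.

4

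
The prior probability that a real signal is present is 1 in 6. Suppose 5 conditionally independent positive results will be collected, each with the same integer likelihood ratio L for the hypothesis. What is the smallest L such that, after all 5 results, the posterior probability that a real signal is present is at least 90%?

3

Prior odds = (1/6)/(5/6) = 0.2.
Target odds = 0.9/0.1 = 9.
Need L⁵ ≥ 9 ÷ 0.2 = 45.
2⁵ = 32 < 45 ≤ 243 = 3⁵, so L = 3.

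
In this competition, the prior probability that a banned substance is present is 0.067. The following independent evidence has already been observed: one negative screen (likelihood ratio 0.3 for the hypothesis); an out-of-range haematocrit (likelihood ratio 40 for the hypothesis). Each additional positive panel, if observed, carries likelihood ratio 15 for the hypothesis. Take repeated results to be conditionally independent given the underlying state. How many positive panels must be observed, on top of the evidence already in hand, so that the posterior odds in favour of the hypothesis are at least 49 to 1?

Prior odds = 0.067/0.933 = 67/933.
Combined Bayes factor of the evidence already in hand = 0.3 × 40 = 12.
Odds after that evidence = (67/933) × 12 = 268/311.
Target odds = 49.
Need 15ⁿ ≥ 49 ÷ (268/311) = 15239/268.
15¹ = 15 falls short of 15239/268 but 15² = 225 reaches it, so n = 2.

2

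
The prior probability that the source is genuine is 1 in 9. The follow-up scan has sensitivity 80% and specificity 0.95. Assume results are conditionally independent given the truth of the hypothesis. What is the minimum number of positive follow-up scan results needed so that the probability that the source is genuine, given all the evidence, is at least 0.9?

Prior odds = (1/9)/(8/9) = 0.125.
False-positive rate = 1 − 0.95 = 0.05; likelihood ratio of a positive = 0.8/0.05 = 16.
Target odds: 0.9 ÷ 0.1 = 9.
Require 16ⁿ ≥ 9 ÷ 0.125 = 72.
16¹ = 16 falls short of 72 but 16² = 256 reaches it, so n = 2.

2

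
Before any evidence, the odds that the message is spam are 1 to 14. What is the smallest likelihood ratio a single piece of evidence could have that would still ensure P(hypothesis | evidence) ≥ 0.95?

Prior odds = 1/14.
Target odds = 0.95/0.05 = 19.
Required Bayes factor = 19 ÷ (1/14) = 266.

266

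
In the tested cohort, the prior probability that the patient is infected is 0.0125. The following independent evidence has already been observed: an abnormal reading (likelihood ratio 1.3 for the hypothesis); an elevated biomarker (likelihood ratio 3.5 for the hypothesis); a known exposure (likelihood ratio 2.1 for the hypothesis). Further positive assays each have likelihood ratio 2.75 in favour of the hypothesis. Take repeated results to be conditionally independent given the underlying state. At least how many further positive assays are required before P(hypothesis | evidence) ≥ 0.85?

Prior odds = 0.0125/0.9875 = 1/79.
Combined Bayes factor of the evidence already in hand = 1.3 × 3.5 × 2.1 = 9.555.
Odds after that evidence = (1/79) × 9.555 = 1911/15800.
Target odds = 0.85/0.15 = 17/3.
Need 2.75ⁿ ≥ 17/3 ÷ (1911/15800) = 268600/5733.
2.75³ = 20.796875 falls short of 268600/5733 but 2.75⁴ = 57.19140625 reaches it, so n = 4.

4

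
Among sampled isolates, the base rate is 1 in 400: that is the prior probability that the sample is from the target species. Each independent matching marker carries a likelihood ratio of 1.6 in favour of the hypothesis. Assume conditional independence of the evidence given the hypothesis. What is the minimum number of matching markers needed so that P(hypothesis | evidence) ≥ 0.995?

Prior odds: 0.0025 ÷ 0.9975 = 1/399.
Likelihood ratio per matching marker = 1.6.
Target posterior odds = 0.995/0.005 = 199.
Require 1.6ⁿ ≥ 199 ÷ (1/399) = 79401.
1.6²⁴ ≈79228.2 falls short of 79401 but 1.6²⁵ ≈126765 reaches it, so n = 25.

25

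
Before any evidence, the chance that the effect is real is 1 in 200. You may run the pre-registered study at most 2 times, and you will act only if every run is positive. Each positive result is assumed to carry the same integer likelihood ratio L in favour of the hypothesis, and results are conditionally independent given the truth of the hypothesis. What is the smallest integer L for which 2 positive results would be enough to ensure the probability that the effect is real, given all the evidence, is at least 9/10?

43

Prior odds = 0.005/0.995 = 1/199.
Target odds = 0.9/0.1 = 9.
Need L² ≥ 9 ÷ (1/199) = 1791.
42² = 1764 < 1791 ≤ 1849 = 43², so L = 43.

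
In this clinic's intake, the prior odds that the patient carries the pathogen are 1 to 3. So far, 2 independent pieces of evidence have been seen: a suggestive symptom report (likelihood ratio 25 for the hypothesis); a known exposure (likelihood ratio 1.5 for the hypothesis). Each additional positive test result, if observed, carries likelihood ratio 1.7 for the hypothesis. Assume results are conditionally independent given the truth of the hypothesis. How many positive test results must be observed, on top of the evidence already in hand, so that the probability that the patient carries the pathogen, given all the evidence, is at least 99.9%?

9

Prior odds = 1/3.
Combined Bayes factor of the evidence already in hand = 25 × 1.5 = 37.5.
Odds after that evidence = (1/3) × 37.5 = 12.5.
Target odds = 0.999/0.001 = 999.
Need 1.7ⁿ ≥ 999 ÷ 12.5 = 79.92.
1.7⁸ ≈69.7576 falls short of 79.92 but 1.7⁹ ≈118.588 reaches it, so n = 9.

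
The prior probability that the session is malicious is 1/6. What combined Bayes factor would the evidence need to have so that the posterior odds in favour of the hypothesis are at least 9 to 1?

Prior odds = (1/6)/(5/6) = 0.2.
Target odds = 9.
Required Bayes factor = 9 ÷ 0.2 = 45.

45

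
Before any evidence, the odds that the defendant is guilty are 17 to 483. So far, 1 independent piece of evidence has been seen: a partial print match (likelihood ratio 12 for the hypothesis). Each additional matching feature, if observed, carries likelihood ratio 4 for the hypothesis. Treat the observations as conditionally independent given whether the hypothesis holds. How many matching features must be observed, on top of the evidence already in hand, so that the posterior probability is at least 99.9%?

Prior odds = 17/483.
Bayes factor of the evidence already in hand = 12.
Odds after that evidence = (17/483) × 12 = 68/161.
Target odds = 0.999/0.001 = 999.
Need 4ⁿ ≥ 999 ÷ (68/161) = 160839/68.
4⁵ = 1024 falls short of 160839/68 but 4⁶ = 4096 reaches it, so n = 6.

6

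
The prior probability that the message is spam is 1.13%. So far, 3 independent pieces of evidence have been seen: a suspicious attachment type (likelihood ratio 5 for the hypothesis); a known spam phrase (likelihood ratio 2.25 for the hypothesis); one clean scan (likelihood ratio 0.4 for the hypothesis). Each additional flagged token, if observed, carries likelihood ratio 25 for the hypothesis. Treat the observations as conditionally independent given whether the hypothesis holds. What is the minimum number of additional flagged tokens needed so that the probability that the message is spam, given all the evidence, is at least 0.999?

4

Prior odds = 0.0113/0.9887 = 113/9887.
Combined Bayes factor of the evidence already in hand = 5 × 2.25 × 0.4 = 4.5.
Odds after that evidence = (113/9887) × 4.5 = 1017/19774.
Target odds = 0.999/0.001 = 999.
Need 25ⁿ ≥ 999 ÷ (1017/19774) = 2194914/113.
25³ = 15625 falls short of 2194914/113 but 25⁴ = 390625 reaches it, so n = 4.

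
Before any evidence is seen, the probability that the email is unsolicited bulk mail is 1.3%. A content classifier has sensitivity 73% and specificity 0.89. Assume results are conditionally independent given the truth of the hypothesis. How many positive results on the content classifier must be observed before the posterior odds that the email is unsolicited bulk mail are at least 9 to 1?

Prior odds: 0.013 ÷ 0.987 = 13/987.
False-positive rate = 1 − 0.89 = 0.11; likelihood ratio of a positive = 0.73/0.11 = 73/11.
Target odds = 9.
Need (13/987) × (73/11)ⁿ ≥ 9, i.e. (73/11)ⁿ ≥ 8883/13.
(73/11)³ = 389017/1331 falls short of 8883/13 but (73/11)⁴ = 28398241/14641 reaches it, so n = 4.

4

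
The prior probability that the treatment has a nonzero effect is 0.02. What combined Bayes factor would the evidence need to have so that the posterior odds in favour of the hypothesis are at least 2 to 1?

98

Prior odds = 0.02/0.98 = 1/49.
Target odds = 2.
Required Bayes factor = 2 ÷ (1/49) = 98.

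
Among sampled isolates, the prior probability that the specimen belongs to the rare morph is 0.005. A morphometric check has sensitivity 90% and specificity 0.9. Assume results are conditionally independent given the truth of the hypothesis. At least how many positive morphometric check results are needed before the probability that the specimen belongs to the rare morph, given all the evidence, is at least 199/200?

Prior odds = 0.005/0.995 = 1/199.
False-positive rate = 1 − 0.9 = 0.1; likelihood ratio of a positive = 0.9/0.1 = 9.
Target odds: 0.995 ÷ 0.005 = 199.
Require 9ⁿ ≥ 199 ÷ (1/199) = 39601.
9⁴ = 6561 falls short of 39601 but 9⁵ = 59049 reaches it, so n = 5.

5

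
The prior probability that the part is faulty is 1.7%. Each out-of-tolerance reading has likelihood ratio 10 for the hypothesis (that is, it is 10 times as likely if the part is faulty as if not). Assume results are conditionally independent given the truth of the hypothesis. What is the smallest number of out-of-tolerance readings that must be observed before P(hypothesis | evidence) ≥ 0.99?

4

Prior odds = 0.017/0.983 = 17/983.
Likelihood ratio per out-of-tolerance reading = 10.
Target odds: 0.99 ÷ 0.01 = 99.
Need (17/983) × 10ⁿ ≥ 99, i.e. 10ⁿ ≥ 97317/17.
10³ = 1000 falls short of 97317/17 but 10⁴ = 10000 reaches it, so n = 4.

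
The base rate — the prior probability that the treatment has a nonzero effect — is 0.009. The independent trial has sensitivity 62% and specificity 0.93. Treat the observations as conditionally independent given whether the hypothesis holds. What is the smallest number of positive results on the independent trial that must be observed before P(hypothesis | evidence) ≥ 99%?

Prior odds = 0.009/0.991 = 9/991.
False-positive rate = 1 − 0.93 = 0.07; likelihood ratio of a positive = 0.62/0.07 = 62/7.
Target posterior odds = 0.99/0.01 = 99.
Require (62/7)ⁿ ≥ 99 ÷ (9/991) = 10901.
(62/7)⁴ = 14776336/2401 falls short of 10901 but (62/7)⁵ = 916132832/16807 reaches it, so n = 5.

5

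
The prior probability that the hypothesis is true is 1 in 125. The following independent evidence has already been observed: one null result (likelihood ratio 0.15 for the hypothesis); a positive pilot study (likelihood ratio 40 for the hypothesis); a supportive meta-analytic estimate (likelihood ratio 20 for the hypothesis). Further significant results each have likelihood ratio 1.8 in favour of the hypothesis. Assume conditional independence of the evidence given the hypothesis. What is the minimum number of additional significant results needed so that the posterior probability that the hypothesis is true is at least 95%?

6

Prior odds = 0.008/0.992 = 1/124.
Combined Bayes factor of the evidence already in hand = 0.15 × 40 × 20 = 120.
Odds after that evidence = (1/124) × 120 = 30/31.
Target odds = 0.95/0.05 = 19.
Need 1.8ⁿ ≥ 19 ÷ (30/31) = 589/30.
1.8⁵ = 18.89568 falls short of 589/30 but 1.8⁶ = 531441/15625 reaches it, so n = 6.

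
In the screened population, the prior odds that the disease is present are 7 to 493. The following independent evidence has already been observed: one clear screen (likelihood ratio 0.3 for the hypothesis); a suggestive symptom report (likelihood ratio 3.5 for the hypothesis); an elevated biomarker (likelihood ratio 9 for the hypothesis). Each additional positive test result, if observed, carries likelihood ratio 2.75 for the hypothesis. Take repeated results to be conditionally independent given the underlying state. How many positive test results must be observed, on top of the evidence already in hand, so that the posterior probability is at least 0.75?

Prior odds = 7/493.
Combined Bayes factor of the evidence already in hand = 0.3 × 3.5 × 9 = 9.45.
Odds after that evidence = (7/493) × 9.45 = 1323/9860.
Target odds = 0.75/0.25 = 3.
Need 2.75ⁿ ≥ 3 ÷ (1323/9860) = 9860/441.
2.75³ = 20.796875 falls short of 9860/441 but 2.75⁴ = 57.19140625 reaches it, so n = 4.

4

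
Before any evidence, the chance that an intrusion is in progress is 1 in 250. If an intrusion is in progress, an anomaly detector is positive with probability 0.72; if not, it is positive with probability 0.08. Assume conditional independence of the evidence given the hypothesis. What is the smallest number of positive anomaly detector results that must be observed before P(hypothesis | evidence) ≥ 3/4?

4

Prior odds: 0.004 ÷ 0.996 = 1/249.
Likelihood ratio of a positive = 0.72/0.08 = 9.
Target odds: 0.75 ÷ 0.25 = 3.
Need (1/249) × 9ⁿ ≥ 3, i.e. 9ⁿ ≥ 747.
9³ = 729 falls short of 747 but 9⁴ = 6561 reaches it, so n = 4.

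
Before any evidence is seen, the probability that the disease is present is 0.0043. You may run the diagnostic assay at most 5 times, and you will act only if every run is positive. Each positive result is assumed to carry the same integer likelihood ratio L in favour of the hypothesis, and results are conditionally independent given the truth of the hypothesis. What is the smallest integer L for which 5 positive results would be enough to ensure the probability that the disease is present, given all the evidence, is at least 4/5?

Prior odds = 0.0043/0.9957 = 43/9957.
Target odds = 0.8/0.2 = 4.
Need L⁵ ≥ 4 ÷ (43/9957) = 39828/43.
3⁵ = 243 < 39828/43 ≤ 1024 = 4⁵, so L = 4.

4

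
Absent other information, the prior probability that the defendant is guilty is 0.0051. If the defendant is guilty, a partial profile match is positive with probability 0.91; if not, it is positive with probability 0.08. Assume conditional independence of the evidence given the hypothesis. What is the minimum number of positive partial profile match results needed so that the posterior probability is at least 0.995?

5

Prior odds: 0.0051 ÷ 0.9949 = 51/9949.
Likelihood ratio of a positive = 0.91/0.08 = 11.375.
Target odds: 0.995 ÷ 0.005 = 199.
Need (51/9949) × 11.375ⁿ ≥ 199, i.e. 11.375ⁿ ≥ 1979851/51.
11.375⁴ = 68574961/4096 falls short of 1979851/51 but 11.375⁵ ≈190439 reaches it, so n = 5.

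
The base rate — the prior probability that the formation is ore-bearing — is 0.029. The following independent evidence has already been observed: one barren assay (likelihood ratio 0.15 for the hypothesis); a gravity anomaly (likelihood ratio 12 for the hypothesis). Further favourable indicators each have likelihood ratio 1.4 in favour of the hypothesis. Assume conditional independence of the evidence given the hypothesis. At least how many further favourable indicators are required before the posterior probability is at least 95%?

Prior odds = 0.029/0.971 = 29/971.
Combined Bayes factor of the evidence already in hand = 0.15 × 12 = 1.8.
Odds after that evidence = (29/971) × 1.8 = 261/4855.
Target odds = 0.95/0.05 = 19.
Need 1.4ⁿ ≥ 19 ÷ (261/4855) = 92245/261.
1.4¹⁷ ≈304.913 falls short of 92245/261 but 1.4¹⁸ ≈426.879 reaches it, so n = 18.

18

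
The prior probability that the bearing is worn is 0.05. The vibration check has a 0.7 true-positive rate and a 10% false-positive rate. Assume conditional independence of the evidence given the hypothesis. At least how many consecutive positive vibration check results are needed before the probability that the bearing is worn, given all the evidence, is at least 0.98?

4

Prior odds: 0.05 ÷ 0.95 = 1/19.
Likelihood ratio of a positive result = 0.7/0.1 = 7.
Target posterior odds = 0.98/0.02 = 49.
Require 7ⁿ ≥ 49 ÷ (1/19) = 931.
7³ = 343 falls short of 931 but 7⁴ = 2401 reaches it, so n = 4.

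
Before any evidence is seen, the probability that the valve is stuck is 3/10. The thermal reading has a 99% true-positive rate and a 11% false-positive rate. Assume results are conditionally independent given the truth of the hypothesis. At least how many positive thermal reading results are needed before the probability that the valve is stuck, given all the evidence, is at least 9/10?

2

Prior odds: 0.3 ÷ 0.7 = 3/7.
Likelihood ratio of a positive result = 0.99/0.11 = 9.
Target posterior odds = 0.9/0.1 = 9.
Need (3/7) × 9ⁿ ≥ 9, i.e. 9ⁿ ≥ 21.
9¹ = 9 falls short of 21 but 9² = 81 reaches it, so n = 2.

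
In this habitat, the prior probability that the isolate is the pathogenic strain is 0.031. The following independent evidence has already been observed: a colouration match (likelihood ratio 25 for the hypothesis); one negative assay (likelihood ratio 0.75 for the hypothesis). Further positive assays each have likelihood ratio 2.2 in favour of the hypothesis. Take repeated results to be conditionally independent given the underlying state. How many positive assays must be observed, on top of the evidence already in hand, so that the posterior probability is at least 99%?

7

Prior odds = 0.031/0.969 = 31/969.
Combined Bayes factor of the evidence already in hand = 25 × 0.75 = 18.75.
Odds after that evidence = (31/969) × 18.75 = 775/1292.
Target odds = 0.99/0.01 = 99.
Need 2.2ⁿ ≥ 99 ÷ (775/1292) = 127908/775.
2.2⁶ = 1771561/15625 falls short of 127908/775 but 2.2⁷ = 19487171/78125 reaches it, so n = 7.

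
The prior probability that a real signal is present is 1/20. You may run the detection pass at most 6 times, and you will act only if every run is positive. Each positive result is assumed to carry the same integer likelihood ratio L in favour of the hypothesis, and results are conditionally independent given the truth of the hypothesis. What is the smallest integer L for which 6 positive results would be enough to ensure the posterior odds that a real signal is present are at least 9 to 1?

3

Prior odds = 0.05/0.95 = 1/19.
Target odds = 9.
Need L⁶ ≥ 9 ÷ (1/19) = 171.
2⁶ = 64 < 171 ≤ 729 = 3⁶, so L = 3.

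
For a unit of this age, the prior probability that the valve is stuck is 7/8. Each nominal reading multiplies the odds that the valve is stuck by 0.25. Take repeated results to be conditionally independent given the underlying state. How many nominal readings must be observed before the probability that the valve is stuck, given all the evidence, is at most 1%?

5

Prior odds: 0.875 ÷ 0.125 = 7.
Likelihood ratio per nominal reading = 0.25.
Target odds: 0.01 ÷ 0.99 = 1/99.
Require 0.25ⁿ ≤ 1/99 ÷ 7 = 1/693.
0.25⁴ = 0.00390625 is still above 1/693 but 0.25⁵ = 1/1024 is at or below it, so n = 5.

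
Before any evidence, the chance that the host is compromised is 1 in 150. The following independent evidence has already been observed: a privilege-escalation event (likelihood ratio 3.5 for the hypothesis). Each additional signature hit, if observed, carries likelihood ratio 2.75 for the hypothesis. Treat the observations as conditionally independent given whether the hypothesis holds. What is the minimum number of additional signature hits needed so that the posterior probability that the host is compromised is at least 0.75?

Prior odds = (1/150)/(149/150) = 1/149.
Bayes factor of the evidence already in hand = 3.5.
Odds after that evidence = (1/149) × 3.5 = 7/298.
Target odds = 0.75/0.25 = 3.
Need 2.75ⁿ ≥ 3 ÷ (7/298) = 894/7.
2.75⁴ = 57.19140625 falls short of 894/7 but 2.75⁵ = 161051/1024 reaches it, so n = 5.

5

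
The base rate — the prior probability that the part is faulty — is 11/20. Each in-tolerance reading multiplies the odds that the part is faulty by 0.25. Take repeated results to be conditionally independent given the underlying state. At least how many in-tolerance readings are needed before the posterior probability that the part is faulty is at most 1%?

4

Prior odds: 0.55 ÷ 0.45 = 11/9.
Likelihood ratio per in-tolerance reading = 0.25.
Target odds: 0.01 ÷ 0.99 = 1/99.
Need (11/9) × 0.25ⁿ ≤ 1/99, i.e. 0.25ⁿ ≤ 1/121.
0.25³ = 0.015625 is still above 1/121 but 0.25⁴ = 0.00390625 is at or below it, so n = 4.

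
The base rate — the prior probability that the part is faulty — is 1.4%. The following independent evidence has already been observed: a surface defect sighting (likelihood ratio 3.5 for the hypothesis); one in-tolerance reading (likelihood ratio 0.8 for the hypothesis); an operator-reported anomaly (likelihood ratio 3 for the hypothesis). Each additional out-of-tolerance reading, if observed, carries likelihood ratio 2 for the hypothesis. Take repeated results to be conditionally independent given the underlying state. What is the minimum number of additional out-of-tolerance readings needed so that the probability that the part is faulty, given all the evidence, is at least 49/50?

Prior odds = 0.014/0.986 = 7/493.
Combined Bayes factor of the evidence already in hand = 3.5 × 0.8 × 3 = 8.4.
Odds after that evidence = (7/493) × 8.4 = 294/2465.
Target odds = 0.98/0.02 = 49.
Need 2ⁿ ≥ 49 ÷ (294/2465) = 2465/6.
2⁸ = 256 falls short of 2465/6 but 2⁹ = 512 reaches it, so n = 9.

9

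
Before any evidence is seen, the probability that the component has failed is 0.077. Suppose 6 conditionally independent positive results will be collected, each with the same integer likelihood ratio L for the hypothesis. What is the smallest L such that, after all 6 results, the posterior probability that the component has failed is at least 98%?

3

Prior odds = 0.077/0.923 = 77/923.
Target odds = 0.98/0.02 = 49.
Need L⁶ ≥ 49 ÷ (77/923) = 6461/11.
2⁶ = 64 < 6461/11 ≤ 729 = 3⁶, so L = 3.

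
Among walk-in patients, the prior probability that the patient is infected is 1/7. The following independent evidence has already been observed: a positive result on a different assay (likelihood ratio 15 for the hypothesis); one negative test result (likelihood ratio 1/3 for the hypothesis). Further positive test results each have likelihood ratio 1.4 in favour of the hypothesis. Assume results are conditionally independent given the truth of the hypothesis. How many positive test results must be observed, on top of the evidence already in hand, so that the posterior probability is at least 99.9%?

Prior odds = (1/7)/(6/7) = 1/6.
Combined Bayes factor of the evidence already in hand = 15 × (1/3) = 5.
Odds after that evidence = (1/6) × 5 = 5/6.
Target odds = 0.999/0.001 = 999.
Need 1.4ⁿ ≥ 999 ÷ (5/6) = 1198.8.
1.4²¹ ≈1171.36 falls short of 1198.8 but 1.4²² ≈1639.9 reaches it, so n = 22.

22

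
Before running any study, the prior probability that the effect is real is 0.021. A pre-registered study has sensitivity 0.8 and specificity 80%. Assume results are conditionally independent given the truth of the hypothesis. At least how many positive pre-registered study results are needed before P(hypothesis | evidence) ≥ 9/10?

5

Prior odds: 0.021 ÷ 0.979 = 21/979.
False-positive rate = 1 − 0.8 = 0.2; likelihood ratio of a positive = 0.8/0.2 = 4.
Target posterior odds = 0.9/0.1 = 9.
Need (21/979) × 4ⁿ ≥ 9, i.e. 4ⁿ ≥ 2937/7.
4⁴ = 256 falls short of 2937/7 but 4⁵ = 1024 reaches it, so n = 5.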